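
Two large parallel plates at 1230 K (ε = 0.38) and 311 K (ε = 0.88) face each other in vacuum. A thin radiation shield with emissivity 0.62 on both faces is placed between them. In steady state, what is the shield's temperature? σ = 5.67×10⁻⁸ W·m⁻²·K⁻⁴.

In steady state the net flux on the hot side equals that on the cold side.
σ(T₁⁴−T_s⁴)/D₁ = σ(T_s⁴−T₂⁴)/D₂, with D₁ = 1/ε₁+1/ε_s−1 = 3.244, D₂ = 1/ε_s+1/ε₂−1 = 1.749.
Solve for T_s⁴: T_s⁴ = (D₂·T₁⁴ + D₁·T₂⁴)/(D₁+D₂) = 8.078×10¹¹ K⁴.

T_s ≈ 948 K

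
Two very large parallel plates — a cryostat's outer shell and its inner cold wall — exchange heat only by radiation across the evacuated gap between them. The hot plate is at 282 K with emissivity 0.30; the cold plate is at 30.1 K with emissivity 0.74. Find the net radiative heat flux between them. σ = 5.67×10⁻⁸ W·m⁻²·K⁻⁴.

q ≈ 97.3 W/m²

For two infinite grey parallel plates, q = σ(T₁⁴ − T₂⁴)/(1/ε₁ + 1/ε₂ − 1).
T₁⁴ − T₂⁴ = 6.324×10⁹ − 8.209×10⁵ = 6.323×10⁹ K⁴.
1/ε₁ + 1/ε₂ − 1 = 3.333 + 1.351 − 1 = 3.685.
q = 5.67×10⁻⁸ × 6.323×10⁹ / 3.685.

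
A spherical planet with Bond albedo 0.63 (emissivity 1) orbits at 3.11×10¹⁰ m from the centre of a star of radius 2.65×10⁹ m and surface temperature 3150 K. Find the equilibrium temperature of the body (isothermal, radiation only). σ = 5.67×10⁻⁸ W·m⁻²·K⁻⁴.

The star's surface emits σT_*⁴; at distance d the flux is S = σT_*⁴(R_*/d)².
S = 5.67×10⁻⁸·(3150)⁴·(2.65×10⁹/3.11×10¹⁰)² = 40530 W/m².
For an isothermal sphere T⁴ = (1−a)S/(4σ) = 6.612×10¹⁰ K⁴.

T ≈ 507 K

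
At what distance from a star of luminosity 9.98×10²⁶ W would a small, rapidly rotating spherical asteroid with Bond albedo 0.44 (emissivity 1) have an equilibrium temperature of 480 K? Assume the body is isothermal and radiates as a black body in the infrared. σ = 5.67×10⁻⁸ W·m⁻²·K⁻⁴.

d ≈ 6.08×10¹⁰ m

For an isothermal black-emitting sphere, (1−a)S·πr² = σ·4πr²·T⁴ ⇒ S = 4σT⁴/(1−a).
S = 4·5.67×10⁻⁸·(480)⁴/0.560 = 21500 W/m².
Flux falls as S = L/(4πd²), so d = √(L/(4πS)) = √(9.98×10²⁶/(4π·21500)).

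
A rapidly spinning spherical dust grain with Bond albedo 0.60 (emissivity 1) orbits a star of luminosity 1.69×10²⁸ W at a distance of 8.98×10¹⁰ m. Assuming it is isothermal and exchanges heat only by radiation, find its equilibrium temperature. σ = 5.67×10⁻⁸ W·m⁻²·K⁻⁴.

First find the stellar flux at distance d: S = L/(4πd²) = 1.69×10²⁸/(4π·(8.98×10¹⁰)²) = 1.668×10⁵ W/m².
For an isothermal sphere, absorbed (1−a)S·πr² = emitted σ·4πr²·T⁴, so T⁴ = (1−a)S/(4σ).
T⁴ = 0.400·1.668×10⁵/(4·5.67×10⁻⁸) = 2.941×10¹¹ K⁴.

T ≈ 736 K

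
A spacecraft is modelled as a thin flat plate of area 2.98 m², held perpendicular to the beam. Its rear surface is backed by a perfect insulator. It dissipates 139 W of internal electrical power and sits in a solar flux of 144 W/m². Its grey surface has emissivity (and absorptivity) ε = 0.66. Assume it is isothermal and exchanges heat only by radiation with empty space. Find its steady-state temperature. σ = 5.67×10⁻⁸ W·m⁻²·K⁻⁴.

T ≈ 248 K

At steady state, absorbed solar power + internal power = radiated power.
Absorbed: α·S·A_cross = 0.66·144·2.980 = 283.2 W (cross-section A).
Total input = 283.2 + 139 = 422.2 W.
Radiated: εσ·A_surf·T⁴ with A_surf = A = 2.980 m².
T⁴ = 422.2/(0.66·5.67×10⁻⁸·2.980) = 3.786×10⁹ K⁴.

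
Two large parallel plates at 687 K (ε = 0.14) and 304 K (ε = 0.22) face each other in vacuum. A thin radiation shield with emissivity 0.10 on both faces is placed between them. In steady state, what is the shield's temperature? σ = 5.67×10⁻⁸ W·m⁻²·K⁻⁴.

In steady state the net flux on the hot side equals that on the cold side.
σ(T₁⁴−T_s⁴)/D₁ = σ(T_s⁴−T₂⁴)/D₂, with D₁ = 1/ε₁+1/ε_s−1 = 16.14, D₂ = 1/ε_s+1/ε₂−1 = 13.55.
Solve for T_s⁴: T_s⁴ = (D₂·T₁⁴ + D₁·T₂⁴)/(D₁+D₂) = 1.063×10¹¹ K⁴.

T_s ≈ 571 K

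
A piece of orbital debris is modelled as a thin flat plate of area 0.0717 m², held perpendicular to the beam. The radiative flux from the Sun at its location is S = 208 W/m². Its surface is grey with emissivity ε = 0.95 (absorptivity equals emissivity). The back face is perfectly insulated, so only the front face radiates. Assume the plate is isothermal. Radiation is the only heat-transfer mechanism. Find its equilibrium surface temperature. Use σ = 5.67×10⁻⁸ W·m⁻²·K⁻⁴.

At equilibrium, absorbed power = emitted power.
Absorbing cross-section = A = 0.07170 m²; emitting surface = A = 0.07170 m² (ratio 1).
εS·A_cross = εσ·A_surf·T⁴  ⇒  T⁴ = S/(1σ)   (ε cancels).
T⁴ = 208/(1·5.67×10⁻⁸) = 3.668×10⁹ K⁴.
T = (3.668×10⁹)^(1/4).

T ≈ 246 K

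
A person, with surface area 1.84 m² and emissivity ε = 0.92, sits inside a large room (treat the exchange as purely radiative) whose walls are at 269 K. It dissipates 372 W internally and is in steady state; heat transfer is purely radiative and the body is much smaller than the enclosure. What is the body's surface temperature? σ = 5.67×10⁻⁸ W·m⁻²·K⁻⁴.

T ≈ 309 K

For a small grey body in a large enclosure, net radiated power = εσA(T⁴ − T_w⁴).
Steady state: P = εσA(T⁴ − T_w⁴) with A = 1.84 m².
T⁴ = P/(εσA) + T_w⁴ = 372/(0.92·5.67×10⁻⁸·1.840) + (269)⁴
    = 3.876×10⁹ + 5.236×10⁹ = 9.112×10⁹ K⁴.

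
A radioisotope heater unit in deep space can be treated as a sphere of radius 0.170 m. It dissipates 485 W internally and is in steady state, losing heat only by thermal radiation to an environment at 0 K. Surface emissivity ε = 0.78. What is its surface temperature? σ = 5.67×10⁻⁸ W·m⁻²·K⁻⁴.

T ≈ 417 K

Steady state: internal power = radiated power, P = εσA T⁴.
Radiating area A = 4πr² = 0.3632 m².
T⁴ = P/(εσA) = 485/(0.78·5.67×10⁻⁸·0.3632) = 3.020×10¹⁰ K⁴.
T = (3.020×10¹⁰)^(1/4).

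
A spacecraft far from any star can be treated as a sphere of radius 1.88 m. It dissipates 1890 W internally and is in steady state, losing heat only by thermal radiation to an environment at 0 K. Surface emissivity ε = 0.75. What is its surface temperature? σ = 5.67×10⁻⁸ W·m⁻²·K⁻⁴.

T ≈ 178 K

Steady state: internal power = radiated power, P = εσA T⁴.
Radiating area A = 4πr² = 44.41 m².
T⁴ = P/(εσA) = 1890/(0.75·5.67×10⁻⁸·44.41) = 1.001×10⁹ K⁴.
T = (1.001×10⁹)^(1/4).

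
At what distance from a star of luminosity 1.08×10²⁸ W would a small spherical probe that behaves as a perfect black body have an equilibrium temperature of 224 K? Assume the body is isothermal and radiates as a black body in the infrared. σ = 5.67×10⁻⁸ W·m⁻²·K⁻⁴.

d ≈ 1.23×10¹² m

For an isothermal black-emitting sphere, (1−a)S·πr² = σ·4πr²·T⁴ ⇒ S = 4σT⁴/(1−a).
S = 4·5.67×10⁻⁸·(224)⁴/1.00 = 571.0 W/m².
Flux falls as S = L/(4πd²), so d = √(L/(4πS)) = √(1.08×10²⁸/(4π·571.0)).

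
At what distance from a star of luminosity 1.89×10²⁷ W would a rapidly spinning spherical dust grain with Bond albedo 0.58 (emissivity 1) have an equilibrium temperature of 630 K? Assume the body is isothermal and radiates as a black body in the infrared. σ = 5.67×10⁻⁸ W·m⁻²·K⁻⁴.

For an isothermal black-emitting sphere, (1−a)S·πr² = σ·4πr²·T⁴ ⇒ S = 4σT⁴/(1−a).
S = 4·5.67×10⁻⁸·(630)⁴/0.420 = 85070 W/m².
Flux falls as S = L/(4πd²), so d = √(L/(4πS)) = √(1.89×10²⁷/(4π·85070)).

d ≈ 4.20×10¹⁰ m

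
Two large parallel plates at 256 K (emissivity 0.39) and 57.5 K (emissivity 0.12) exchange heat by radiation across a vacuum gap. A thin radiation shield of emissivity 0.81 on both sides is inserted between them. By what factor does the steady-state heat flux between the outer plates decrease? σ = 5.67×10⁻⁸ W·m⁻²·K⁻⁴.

Without shield: q₀ = σΔ(T⁴)/(1/ε₁+1/ε₂−1) with denominator 9.897.
With shield the two gaps are in series; the resistances add: (1/ε₁+1/ε_s−1)+(1/ε_s+1/ε₂−1) = 2.799+8.568 = 11.37.
Heat-flux ratio q₀/q = 11.37/9.897.

factor ≈ 1.15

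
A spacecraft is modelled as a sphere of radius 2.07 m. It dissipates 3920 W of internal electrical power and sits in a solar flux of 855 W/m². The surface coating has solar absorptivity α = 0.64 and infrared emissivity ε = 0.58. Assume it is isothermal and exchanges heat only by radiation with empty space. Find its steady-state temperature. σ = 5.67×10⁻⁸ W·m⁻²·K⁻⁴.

At steady state, absorbed solar power + internal power = radiated power.
Absorbed: α·S·A_cross = 0.64·855·13.46 = 7366 W (cross-section πr²).
Total input = 7366 + 3920 = 11290 W.
Radiated: εσ·A_surf·T⁴ with A_surf = 4πr² = 53.85 m².
T⁴ = 11290/(0.58·5.67×10⁻⁸·53.85) = 6.374×10⁹ K⁴.

T ≈ 283 K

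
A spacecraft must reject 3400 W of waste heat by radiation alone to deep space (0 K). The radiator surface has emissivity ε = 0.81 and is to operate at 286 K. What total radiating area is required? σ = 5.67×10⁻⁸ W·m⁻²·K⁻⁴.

A ≈ 11.1 m²

P = εσA T⁴ ⇒ A = P/(εσT⁴).
T⁴ = 6.691×10⁹ K⁴.
A = 3400/(0.81 × 5.67×10⁻⁸ × 6.691×10⁹).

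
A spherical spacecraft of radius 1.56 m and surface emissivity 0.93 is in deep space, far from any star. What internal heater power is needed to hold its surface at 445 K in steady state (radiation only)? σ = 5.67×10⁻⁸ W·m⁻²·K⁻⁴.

P ≈ 63200 W

P = εσ·4πr²·T⁴.
4πr² = 30.58 m²; T⁴ = 3.921×10¹⁰ K⁴.
P = 0.93·5.67×10⁻⁸·30.58·3.921×10¹⁰.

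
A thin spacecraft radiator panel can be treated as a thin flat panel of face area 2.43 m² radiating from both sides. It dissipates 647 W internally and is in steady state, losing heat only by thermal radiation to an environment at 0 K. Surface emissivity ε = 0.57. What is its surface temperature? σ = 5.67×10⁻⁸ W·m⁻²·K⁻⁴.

Steady state: internal power = radiated power, P = εσA T⁴.
Radiating area A = 2·2.43 = 4.860 m².
T⁴ = P/(εσA) = 647/(0.57·5.67×10⁻⁸·4.860) = 4.119×10⁹ K⁴.
T = (4.119×10⁹)^(1/4).

T ≈ 253 K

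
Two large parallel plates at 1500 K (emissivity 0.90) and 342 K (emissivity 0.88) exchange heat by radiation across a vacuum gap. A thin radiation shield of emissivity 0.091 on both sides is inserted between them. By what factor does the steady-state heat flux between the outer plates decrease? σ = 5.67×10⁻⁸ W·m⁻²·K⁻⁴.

factor ≈ 17.8

Without shield: q₀ = σΔ(T⁴)/(1/ε₁+1/ε₂−1) with denominator 1.247.
With shield the two gaps are in series; the resistances add: (1/ε₁+1/ε_s−1)+(1/ε_s+1/ε₂−1) = 11.10+11.13 = 22.23.
Heat-flux ratio q₀/q = 22.23/1.247.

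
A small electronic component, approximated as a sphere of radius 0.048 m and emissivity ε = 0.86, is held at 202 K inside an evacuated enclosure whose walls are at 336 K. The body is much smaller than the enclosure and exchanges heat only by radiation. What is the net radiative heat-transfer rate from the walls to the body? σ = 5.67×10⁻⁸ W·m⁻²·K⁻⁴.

For a small grey body in a large enclosure: P_net = εσA(T_body⁴ − T_wall⁴).
A = 4πr² = 0.02895 m²; T_body⁴ − T_wall⁴ = 1.665×10⁹ − 1.275×10¹⁰ = -1.108×10¹⁰ K⁴.
|P_net| = 0.86·5.67×10⁻⁸·0.02895·1.108×10¹⁰.

P_net ≈ 15.6 W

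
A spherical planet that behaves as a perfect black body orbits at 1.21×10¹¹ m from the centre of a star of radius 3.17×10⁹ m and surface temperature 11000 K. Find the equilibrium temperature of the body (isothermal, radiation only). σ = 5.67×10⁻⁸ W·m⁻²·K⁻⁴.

T ≈ 1260 K

The star's surface emits σT_*⁴; at distance d the flux is S = σT_*⁴(R_*/d)².
S = 5.67×10⁻⁸·(11000)⁴·(3.17×10⁹/1.21×10¹¹)² = 5.698×10⁵ W/m².
For an isothermal sphere T⁴ = (1−a)S/(4σ) = 2.512×10¹² K⁴.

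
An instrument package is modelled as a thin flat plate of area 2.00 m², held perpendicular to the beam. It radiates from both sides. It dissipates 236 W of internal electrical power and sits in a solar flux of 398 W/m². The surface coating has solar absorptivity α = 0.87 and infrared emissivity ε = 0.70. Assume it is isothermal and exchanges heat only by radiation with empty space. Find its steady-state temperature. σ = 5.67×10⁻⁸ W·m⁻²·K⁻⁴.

At steady state, absorbed solar power + internal power = radiated power.
Absorbed: α·S·A_cross = 0.87·398·2.000 = 692.5 W (cross-section A).
Total input = 692.5 + 236 = 928.5 W.
Radiated: εσ·A_surf·T⁴ with A_surf = 2A = 4.000 m².
T⁴ = 928.5/(0.70·5.67×10⁻⁸·4.000) = 5.849×10⁹ K⁴.

T ≈ 277 K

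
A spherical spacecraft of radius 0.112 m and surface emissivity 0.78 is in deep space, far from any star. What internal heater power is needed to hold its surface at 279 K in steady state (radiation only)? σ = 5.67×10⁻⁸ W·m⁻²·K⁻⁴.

P ≈ 42.2 W

P = εσ·4πr²·T⁴.
4πr² = 0.1576 m²; T⁴ = 6.059×10⁹ K⁴.
P = 0.78·5.67×10⁻⁸·0.1576·6.059×10⁹.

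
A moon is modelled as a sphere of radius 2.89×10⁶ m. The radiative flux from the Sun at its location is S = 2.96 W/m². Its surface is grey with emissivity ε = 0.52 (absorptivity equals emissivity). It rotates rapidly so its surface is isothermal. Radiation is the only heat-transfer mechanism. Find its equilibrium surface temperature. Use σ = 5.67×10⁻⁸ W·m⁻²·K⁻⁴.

At equilibrium, absorbed power = emitted power.
Absorbing cross-section = πr² = 2.624×10¹³ m²; emitting surface = 4πr² = 1.050×10¹⁴ m² (ratio 4).
εS·A_cross = εσ·A_surf·T⁴  ⇒  T⁴ = S/(4σ)   (ε cancels).
T⁴ = 2.96/(4·5.67×10⁻⁸) = 1.305×10⁷ K⁴.
T = (1.305×10⁷)^(1/4).

T ≈ 60.1 K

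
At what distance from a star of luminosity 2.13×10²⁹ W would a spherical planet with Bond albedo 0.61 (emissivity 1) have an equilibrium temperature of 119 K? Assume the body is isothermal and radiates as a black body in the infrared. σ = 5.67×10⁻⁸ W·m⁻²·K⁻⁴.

For an isothermal black-emitting sphere, (1−a)S·πr² = σ·4πr²·T⁴ ⇒ S = 4σT⁴/(1−a).
S = 4·5.67×10⁻⁸·(119)⁴/0.390 = 116.6 W/m².
Flux falls as S = L/(4πd²), so d = √(L/(4πS)) = √(2.13×10²⁹/(4π·116.6)).

d ≈ 1.21×10¹³ m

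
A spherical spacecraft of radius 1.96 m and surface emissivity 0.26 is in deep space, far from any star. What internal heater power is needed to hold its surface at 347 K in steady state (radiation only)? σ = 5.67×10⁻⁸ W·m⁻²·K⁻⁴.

P ≈ 10300 W

P = εσ·4πr²·T⁴.
4πr² = 48.27 m²; T⁴ = 1.450×10¹⁰ K⁴.
P = 0.26·5.67×10⁻⁸·48.27·1.450×10¹⁰.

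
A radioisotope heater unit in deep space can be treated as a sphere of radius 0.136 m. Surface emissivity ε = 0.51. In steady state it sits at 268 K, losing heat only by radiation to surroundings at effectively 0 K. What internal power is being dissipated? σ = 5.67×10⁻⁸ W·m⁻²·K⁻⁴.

Steady state: P = εσA T⁴.
A = 4πr² = 0.2324 m²; T⁴ = (268)⁴ = 5.159×10⁹ K⁴.
P = 0.51 × 5.67×10⁻⁸ × 0.2324 × 5.159×10⁹.

P ≈ 34.7 W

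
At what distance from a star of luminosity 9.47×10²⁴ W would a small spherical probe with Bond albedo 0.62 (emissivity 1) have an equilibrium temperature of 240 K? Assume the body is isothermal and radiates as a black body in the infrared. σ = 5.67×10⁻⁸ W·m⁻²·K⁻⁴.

d ≈ 1.95×10¹⁰ m

For an isothermal black-emitting sphere, (1−a)S·πr² = σ·4πr²·T⁴ ⇒ S = 4σT⁴/(1−a).
S = 4·5.67×10⁻⁸·(240)⁴/0.380 = 1980 W/m².
Flux falls as S = L/(4πd²), so d = √(L/(4πS)) = √(9.47×10²⁴/(4π·1980)).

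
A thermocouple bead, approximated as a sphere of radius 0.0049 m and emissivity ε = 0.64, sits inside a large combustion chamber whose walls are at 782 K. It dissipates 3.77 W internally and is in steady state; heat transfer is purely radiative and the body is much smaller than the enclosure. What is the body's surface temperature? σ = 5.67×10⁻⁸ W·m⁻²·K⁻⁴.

T ≈ 921 K

For a small grey body in a large enclosure, net radiated power = εσA(T⁴ − T_w⁴).
Steady state: P = εσA(T⁴ − T_w⁴) with A = 4πr² = 3.017×10⁻⁴ m².
T⁴ = P/(εσA) + T_w⁴ = 3.77/(0.64·5.67×10⁻⁸·3.017×10⁻⁴) + (782)⁴
    = 3.443×10¹¹ + 3.740×10¹¹ = 7.183×10¹¹ K⁴.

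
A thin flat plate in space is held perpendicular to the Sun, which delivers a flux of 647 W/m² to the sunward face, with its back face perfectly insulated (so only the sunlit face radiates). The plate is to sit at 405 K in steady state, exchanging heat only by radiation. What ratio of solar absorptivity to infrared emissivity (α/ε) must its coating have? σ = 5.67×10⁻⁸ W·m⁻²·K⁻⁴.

Balance: αS·A = εσ·1A·T⁴ ⇒ α/ε = σT⁴/S.
α/ε = 5.67×10⁻⁸·(405)⁴/647 = 5.67×10⁻⁸·2.690×10¹⁰/647.

α/ε ≈ 2.36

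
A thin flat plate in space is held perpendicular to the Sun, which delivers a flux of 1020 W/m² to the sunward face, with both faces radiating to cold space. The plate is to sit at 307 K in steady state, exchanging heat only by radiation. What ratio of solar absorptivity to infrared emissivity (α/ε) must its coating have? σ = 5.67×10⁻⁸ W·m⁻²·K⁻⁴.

Balance: αS·A = εσ·2A·T⁴ ⇒ α/ε = 2σT⁴/S.
α/ε = 2·5.67×10⁻⁸·(307)⁴/1020 = 2·5.67×10⁻⁸·8.883×10⁹/1020.

α/ε ≈ 0.988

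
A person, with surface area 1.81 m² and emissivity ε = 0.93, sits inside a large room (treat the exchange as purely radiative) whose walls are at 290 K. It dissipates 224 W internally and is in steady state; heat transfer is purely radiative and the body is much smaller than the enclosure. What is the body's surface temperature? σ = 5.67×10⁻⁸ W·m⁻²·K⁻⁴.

For a small grey body in a large enclosure, net radiated power = εσA(T⁴ − T_w⁴).
Steady state: P = εσA(T⁴ − T_w⁴) with A = 1.81 m².
T⁴ = P/(εσA) + T_w⁴ = 224/(0.93·5.67×10⁻⁸·1.810) + (290)⁴
    = 2.347×10⁹ + 7.073×10⁹ = 9.420×10⁹ K⁴.

T ≈ 312 K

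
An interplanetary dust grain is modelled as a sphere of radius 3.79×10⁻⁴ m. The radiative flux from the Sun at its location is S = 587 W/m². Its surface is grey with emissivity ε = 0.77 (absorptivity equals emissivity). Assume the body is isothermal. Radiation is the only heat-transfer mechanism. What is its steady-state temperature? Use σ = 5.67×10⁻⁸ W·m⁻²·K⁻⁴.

T ≈ 226 K

At equilibrium, absorbed power = emitted power.
Absorbing cross-section = πr² = 4.513×10⁻⁷ m²; emitting surface = 4πr² = 1.805×10⁻⁶ m² (ratio 4).
εS·A_cross = εσ·A_surf·T⁴  ⇒  T⁴ = S/(4σ)   (ε cancels).
T⁴ = 587/(4·5.67×10⁻⁸) = 2.588×10⁹ K⁴.
T = (2.588×10⁹)^(1/4).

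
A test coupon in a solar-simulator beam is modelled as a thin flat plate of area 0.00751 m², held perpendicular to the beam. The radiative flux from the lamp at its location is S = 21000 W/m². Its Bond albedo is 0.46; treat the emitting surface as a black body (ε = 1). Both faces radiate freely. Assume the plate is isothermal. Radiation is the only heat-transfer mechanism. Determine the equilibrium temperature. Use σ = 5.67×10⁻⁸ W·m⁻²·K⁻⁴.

T ≈ 562 K

At equilibrium, absorbed power = emitted power.
Absorbing cross-section = A = 0.007510 m²; emitting surface = 2A = 0.01502 m² (ratio 2).
(1−a)S·A_cross = εσ·A_surf·T⁴  ⇒  T⁴ = (1−a)S/(2σ).
T⁴ = 0.540·21000/(2·5.67×10⁻⁸) = 1.000×10¹¹ K⁴.
T = (1.000×10¹¹)^(1/4).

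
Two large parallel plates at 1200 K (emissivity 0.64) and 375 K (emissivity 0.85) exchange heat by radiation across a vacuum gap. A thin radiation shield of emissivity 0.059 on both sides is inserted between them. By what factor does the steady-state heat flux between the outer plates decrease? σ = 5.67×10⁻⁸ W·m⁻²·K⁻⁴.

factor ≈ 19.9

Without shield: q₀ = σΔ(T⁴)/(1/ε₁+1/ε₂−1) with denominator 1.739.
With shield the two gaps are in series; the resistances add: (1/ε₁+1/ε_s−1)+(1/ε_s+1/ε₂−1) = 17.51+17.13 = 34.64.
Heat-flux ratio q₀/q = 34.64/1.739.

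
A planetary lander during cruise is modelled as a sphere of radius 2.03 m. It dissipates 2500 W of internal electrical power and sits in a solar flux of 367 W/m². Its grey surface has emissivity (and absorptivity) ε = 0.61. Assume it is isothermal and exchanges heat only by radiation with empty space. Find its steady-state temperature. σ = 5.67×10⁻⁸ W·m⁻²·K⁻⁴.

T ≈ 234 K

At steady state, absorbed solar power + internal power = radiated power.
Absorbed: α·S·A_cross = 0.61·367·12.95 = 2898 W (cross-section πr²).
Total input = 2898 + 2500 = 5398 W.
Radiated: εσ·A_surf·T⁴ with A_surf = 4πr² = 51.78 m².
T⁴ = 5398/(0.61·5.67×10⁻⁸·51.78) = 3.014×10⁹ K⁴.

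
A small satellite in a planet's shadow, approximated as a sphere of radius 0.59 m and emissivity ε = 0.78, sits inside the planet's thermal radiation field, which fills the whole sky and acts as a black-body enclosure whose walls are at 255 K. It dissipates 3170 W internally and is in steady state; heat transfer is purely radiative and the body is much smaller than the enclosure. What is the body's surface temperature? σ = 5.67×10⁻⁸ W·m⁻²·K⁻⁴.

For a small grey body in a large enclosure, net radiated power = εσA(T⁴ − T_w⁴).
Steady state: P = εσA(T⁴ − T_w⁴) with A = 4πr² = 4.374 m².
T⁴ = P/(εσA) + T_w⁴ = 3170/(0.78·5.67×10⁻⁸·4.374) + (255)⁴
    = 1.639×10¹⁰ + 4.228×10⁹ = 2.061×10¹⁰ K⁴.

T ≈ 379 K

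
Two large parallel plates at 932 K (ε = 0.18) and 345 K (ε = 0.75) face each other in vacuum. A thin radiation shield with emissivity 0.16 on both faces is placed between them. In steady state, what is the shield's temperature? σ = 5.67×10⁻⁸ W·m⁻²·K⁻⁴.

T_s ≈ 737 K

In steady state the net flux on the hot side equals that on the cold side.
σ(T₁⁴−T_s⁴)/D₁ = σ(T_s⁴−T₂⁴)/D₂, with D₁ = 1/ε₁+1/ε_s−1 = 10.81, D₂ = 1/ε_s+1/ε₂−1 = 6.583.
Solve for T_s⁴: T_s⁴ = (D₂·T₁⁴ + D₁·T₂⁴)/(D₁+D₂) = 2.945×10¹¹ K⁴.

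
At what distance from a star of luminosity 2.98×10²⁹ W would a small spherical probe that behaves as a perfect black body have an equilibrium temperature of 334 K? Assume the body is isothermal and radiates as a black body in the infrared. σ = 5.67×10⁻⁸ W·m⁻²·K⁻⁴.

For an isothermal black-emitting sphere, (1−a)S·πr² = σ·4πr²·T⁴ ⇒ S = 4σT⁴/(1−a).
S = 4·5.67×10⁻⁸·(334)⁴/1.00 = 2822 W/m².
Flux falls as S = L/(4πd²), so d = √(L/(4πS)) = √(2.98×10²⁹/(4π·2822)).

d ≈ 2.90×10¹² m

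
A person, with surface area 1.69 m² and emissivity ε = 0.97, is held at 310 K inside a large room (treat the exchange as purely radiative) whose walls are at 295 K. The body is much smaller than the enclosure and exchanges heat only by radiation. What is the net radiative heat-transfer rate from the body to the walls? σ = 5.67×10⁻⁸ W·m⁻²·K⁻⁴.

For a small grey body in a large enclosure: P_net = εσA(T_body⁴ − T_wall⁴).
A = 1.69 m²; T_body⁴ − T_wall⁴ = 9.235×10⁹ − 7.573×10⁹ = 1.662×10⁹ K⁴.
|P_net| = 0.97·5.67×10⁻⁸·1.690·1.662×10⁹.

P_net ≈ 154 W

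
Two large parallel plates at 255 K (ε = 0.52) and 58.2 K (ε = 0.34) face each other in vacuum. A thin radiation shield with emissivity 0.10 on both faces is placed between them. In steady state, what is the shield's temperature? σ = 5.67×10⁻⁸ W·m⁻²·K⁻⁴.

T_s ≈ 217 K

In steady state the net flux on the hot side equals that on the cold side.
σ(T₁⁴−T_s⁴)/D₁ = σ(T_s⁴−T₂⁴)/D₂, with D₁ = 1/ε₁+1/ε_s−1 = 10.92, D₂ = 1/ε_s+1/ε₂−1 = 11.94.
Solve for T_s⁴: T_s⁴ = (D₂·T₁⁴ + D₁·T₂⁴)/(D₁+D₂) = 2.214×10⁹ K⁴.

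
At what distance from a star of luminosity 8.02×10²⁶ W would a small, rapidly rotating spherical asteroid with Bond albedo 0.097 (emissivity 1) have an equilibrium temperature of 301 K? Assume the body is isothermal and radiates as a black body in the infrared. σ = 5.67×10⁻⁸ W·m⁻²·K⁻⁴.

d ≈ 1.76×10¹¹ m

For an isothermal black-emitting sphere, (1−a)S·πr² = σ·4πr²·T⁴ ⇒ S = 4σT⁴/(1−a).
S = 4·5.67×10⁻⁸·(301)⁴/0.903 = 2062 W/m².
Flux falls as S = L/(4πd²), so d = √(L/(4πS)) = √(8.02×10²⁶/(4π·2062)).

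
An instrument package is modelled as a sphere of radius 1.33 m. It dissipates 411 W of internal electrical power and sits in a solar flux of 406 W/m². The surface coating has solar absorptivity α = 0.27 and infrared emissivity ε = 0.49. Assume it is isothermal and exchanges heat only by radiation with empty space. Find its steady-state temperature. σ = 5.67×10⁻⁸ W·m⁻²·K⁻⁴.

T ≈ 202 K

At steady state, absorbed solar power + internal power = radiated power.
Absorbed: α·S·A_cross = 0.27·406·5.557 = 609.2 W (cross-section πr²).
Total input = 609.2 + 411 = 1020 W.
Radiated: εσ·A_surf·T⁴ with A_surf = 4πr² = 22.23 m².
T⁴ = 1020/(0.49·5.67×10⁻⁸·22.23) = 1.652×10⁹ K⁴.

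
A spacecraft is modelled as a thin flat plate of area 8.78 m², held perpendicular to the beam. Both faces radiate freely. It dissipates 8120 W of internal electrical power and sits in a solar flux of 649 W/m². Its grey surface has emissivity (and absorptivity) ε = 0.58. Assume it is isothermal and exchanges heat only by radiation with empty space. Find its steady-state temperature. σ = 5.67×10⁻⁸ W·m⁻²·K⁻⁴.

T ≈ 375 K

At steady state, absorbed solar power + internal power = radiated power.
Absorbed: α·S·A_cross = 0.58·649·8.780 = 3305 W (cross-section A).
Total input = 3305 + 8120 = 11420 W.
Radiated: εσ·A_surf·T⁴ with A_surf = 2A = 17.56 m².
T⁴ = 11420/(0.58·5.67×10⁻⁸·17.56) = 1.978×10¹⁰ K⁴.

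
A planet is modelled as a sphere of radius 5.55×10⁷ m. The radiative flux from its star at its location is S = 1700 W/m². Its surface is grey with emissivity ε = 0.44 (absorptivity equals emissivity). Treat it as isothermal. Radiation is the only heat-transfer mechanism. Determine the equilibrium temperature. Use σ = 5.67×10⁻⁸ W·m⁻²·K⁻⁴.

T ≈ 294 K

At equilibrium, absorbed power = emitted power.
Absorbing cross-section = πr² = 9.677×10¹⁵ m²; emitting surface = 4πr² = 3.871×10¹⁶ m² (ratio 4).
εS·A_cross = εσ·A_surf·T⁴  ⇒  T⁴ = S/(4σ)   (ε cancels).
T⁴ = 1700/(4·5.67×10⁻⁸) = 7.496×10⁹ K⁴.
T = (7.496×10⁹)^(1/4).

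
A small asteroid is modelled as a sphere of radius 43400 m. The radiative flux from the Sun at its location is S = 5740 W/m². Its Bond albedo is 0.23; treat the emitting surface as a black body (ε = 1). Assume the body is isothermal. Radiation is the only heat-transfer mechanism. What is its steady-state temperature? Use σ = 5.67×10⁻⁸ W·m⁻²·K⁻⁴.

At equilibrium, absorbed power = emitted power.
Absorbing cross-section = πr² = 5.917×10⁹ m²; emitting surface = 4πr² = 2.367×10¹⁰ m² (ratio 4).
(1−a)S·A_cross = εσ·A_surf·T⁴  ⇒  T⁴ = (1−a)S/(4σ).
T⁴ = 0.770·5740/(4·5.67×10⁻⁸) = 1.949×10¹⁰ K⁴.
T = (1.949×10¹⁰)^(1/4).

T ≈ 374 K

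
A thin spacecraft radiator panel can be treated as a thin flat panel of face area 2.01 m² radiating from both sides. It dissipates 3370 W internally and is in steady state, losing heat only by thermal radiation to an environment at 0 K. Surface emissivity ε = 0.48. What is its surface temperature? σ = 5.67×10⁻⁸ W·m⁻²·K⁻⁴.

Steady state: internal power = radiated power, P = εσA T⁴.
Radiating area A = 2·2.01 = 4.020 m².
T⁴ = P/(εσA) = 3370/(0.48·5.67×10⁻⁸·4.020) = 3.080×10¹⁰ K⁴.
T = (3.080×10¹⁰)^(1/4).

T ≈ 419 K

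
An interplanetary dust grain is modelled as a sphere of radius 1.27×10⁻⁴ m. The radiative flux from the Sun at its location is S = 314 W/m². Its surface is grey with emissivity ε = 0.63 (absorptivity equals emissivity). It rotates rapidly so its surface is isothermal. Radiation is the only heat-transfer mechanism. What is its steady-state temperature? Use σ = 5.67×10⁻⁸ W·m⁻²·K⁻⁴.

At equilibrium, absorbed power = emitted power.
Absorbing cross-section = πr² = 5.067×10⁻⁸ m²; emitting surface = 4πr² = 2.027×10⁻⁷ m² (ratio 4).
εS·A_cross = εσ·A_surf·T⁴  ⇒  T⁴ = S/(4σ)   (ε cancels).
T⁴ = 314/(4·5.67×10⁻⁸) = 1.384×10⁹ K⁴.
T = (1.384×10⁹)^(1/4).

T ≈ 193 K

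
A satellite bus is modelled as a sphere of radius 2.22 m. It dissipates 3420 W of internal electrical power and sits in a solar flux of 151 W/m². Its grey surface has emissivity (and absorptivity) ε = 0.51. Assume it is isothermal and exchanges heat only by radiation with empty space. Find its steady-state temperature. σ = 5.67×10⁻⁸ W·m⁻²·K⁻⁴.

At steady state, absorbed solar power + internal power = radiated power.
Absorbed: α·S·A_cross = 0.51·151·15.48 = 1192 W (cross-section πr²).
Total input = 1192 + 3420 = 4612 W.
Radiated: εσ·A_surf·T⁴ with A_surf = 4πr² = 61.93 m².
T⁴ = 4612/(0.51·5.67×10⁻⁸·61.93) = 2.575×10⁹ K⁴.

T ≈ 225 K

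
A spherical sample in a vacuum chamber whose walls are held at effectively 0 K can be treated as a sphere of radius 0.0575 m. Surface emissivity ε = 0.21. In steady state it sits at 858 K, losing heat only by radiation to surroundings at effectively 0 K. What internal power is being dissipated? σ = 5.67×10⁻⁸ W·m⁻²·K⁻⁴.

P ≈ 268 W

Steady state: P = εσA T⁴.
A = 4πr² = 0.04155 m²; T⁴ = (858)⁴ = 5.419×10¹¹ K⁴.
P = 0.21 × 5.67×10⁻⁸ × 0.04155 × 5.419×10¹¹.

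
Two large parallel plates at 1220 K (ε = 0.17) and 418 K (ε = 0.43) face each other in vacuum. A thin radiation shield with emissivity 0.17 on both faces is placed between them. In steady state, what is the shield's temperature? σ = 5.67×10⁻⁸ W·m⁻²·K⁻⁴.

T_s ≈ 976 K

In steady state the net flux on the hot side equals that on the cold side.
σ(T₁⁴−T_s⁴)/D₁ = σ(T_s⁴−T₂⁴)/D₂, with D₁ = 1/ε₁+1/ε_s−1 = 10.76, D₂ = 1/ε_s+1/ε₂−1 = 7.208.
Solve for T_s⁴: T_s⁴ = (D₂·T₁⁴ + D₁·T₂⁴)/(D₁+D₂) = 9.067×10¹¹ K⁴.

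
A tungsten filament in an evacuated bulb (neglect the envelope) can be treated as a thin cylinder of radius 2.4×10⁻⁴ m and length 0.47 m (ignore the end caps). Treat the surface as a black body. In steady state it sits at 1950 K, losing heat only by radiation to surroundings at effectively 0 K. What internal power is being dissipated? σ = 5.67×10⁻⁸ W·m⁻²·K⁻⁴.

Steady state: P = εσA T⁴.
A = 2πrL = 7.087×10⁻⁴ m²; T⁴ = (1950)⁴ = 1.446×10¹³ K⁴.
P = 1.0 × 5.67×10⁻⁸ × 7.087×10⁻⁴ × 1.446×10¹³.

P ≈ 581 W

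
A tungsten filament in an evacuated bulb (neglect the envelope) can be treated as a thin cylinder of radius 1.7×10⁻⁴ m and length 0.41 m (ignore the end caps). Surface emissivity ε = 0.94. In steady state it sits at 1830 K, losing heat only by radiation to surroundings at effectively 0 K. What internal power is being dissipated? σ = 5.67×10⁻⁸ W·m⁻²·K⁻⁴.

P ≈ 262 W

Steady state: P = εσA T⁴.
A = 2πrL = 4.379×10⁻⁴ m²; T⁴ = (1830)⁴ = 1.122×10¹³ K⁴.
P = 0.94 × 5.67×10⁻⁸ × 4.379×10⁻⁴ × 1.122×10¹³.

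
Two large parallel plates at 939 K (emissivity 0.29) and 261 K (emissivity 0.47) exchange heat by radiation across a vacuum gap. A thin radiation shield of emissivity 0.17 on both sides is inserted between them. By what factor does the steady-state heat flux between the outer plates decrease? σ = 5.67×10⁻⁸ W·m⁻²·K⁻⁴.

Without shield: q₀ = σΔ(T⁴)/(1/ε₁+1/ε₂−1) with denominator 4.576.
With shield the two gaps are in series; the resistances add: (1/ε₁+1/ε_s−1)+(1/ε_s+1/ε₂−1) = 8.331+7.010 = 15.34.
Heat-flux ratio q₀/q = 15.34/4.576.

factor ≈ 3.35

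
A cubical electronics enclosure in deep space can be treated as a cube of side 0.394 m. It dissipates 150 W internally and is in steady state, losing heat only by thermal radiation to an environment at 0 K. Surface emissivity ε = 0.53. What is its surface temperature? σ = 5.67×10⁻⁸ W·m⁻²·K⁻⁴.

Steady state: internal power = radiated power, P = εσA T⁴.
Radiating area A = 6L² = 0.9314 m².
T⁴ = P/(εσA) = 150/(0.53·5.67×10⁻⁸·0.9314) = 5.359×10⁹ K⁴.
T = (5.359×10⁹)^(1/4).

T ≈ 271 K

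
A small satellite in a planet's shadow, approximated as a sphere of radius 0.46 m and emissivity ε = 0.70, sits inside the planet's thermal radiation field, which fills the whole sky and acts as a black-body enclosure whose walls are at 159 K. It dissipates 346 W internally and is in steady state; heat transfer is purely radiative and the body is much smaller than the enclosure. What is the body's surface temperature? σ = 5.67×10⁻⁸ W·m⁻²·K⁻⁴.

T ≈ 250 K

For a small grey body in a large enclosure, net radiated power = εσA(T⁴ − T_w⁴).
Steady state: P = εσA(T⁴ − T_w⁴) with A = 4πr² = 2.659 m².
T⁴ = P/(εσA) + T_w⁴ = 346/(0.70·5.67×10⁻⁸·2.659) + (159)⁴
    = 3.278×10⁹ + 6.391×10⁸ = 3.918×10⁹ K⁴.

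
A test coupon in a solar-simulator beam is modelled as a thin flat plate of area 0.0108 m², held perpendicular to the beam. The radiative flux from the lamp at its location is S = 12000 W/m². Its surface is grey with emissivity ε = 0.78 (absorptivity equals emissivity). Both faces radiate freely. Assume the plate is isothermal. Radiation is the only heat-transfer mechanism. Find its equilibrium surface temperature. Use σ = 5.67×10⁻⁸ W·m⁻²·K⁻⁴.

At equilibrium, absorbed power = emitted power.
Absorbing cross-section = A = 0.01080 m²; emitting surface = 2A = 0.02160 m² (ratio 2).
εS·A_cross = εσ·A_surf·T⁴  ⇒  T⁴ = S/(2σ)   (ε cancels).
T⁴ = 12000/(2·5.67×10⁻⁸) = 1.058×10¹¹ K⁴.
T = (1.058×10¹¹)^(1/4).

T ≈ 570 K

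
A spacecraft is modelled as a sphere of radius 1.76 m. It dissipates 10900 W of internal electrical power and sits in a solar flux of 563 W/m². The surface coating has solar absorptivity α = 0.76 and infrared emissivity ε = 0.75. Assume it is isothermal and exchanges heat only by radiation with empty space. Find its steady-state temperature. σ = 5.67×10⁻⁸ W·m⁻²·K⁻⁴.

At steady state, absorbed solar power + internal power = radiated power.
Absorbed: α·S·A_cross = 0.76·563·9.731 = 4164 W (cross-section πr²).
Total input = 4164 + 10900 = 15060 W.
Radiated: εσ·A_surf·T⁴ with A_surf = 4πr² = 38.93 m².
T⁴ = 15060/(0.75·5.67×10⁻⁸·38.93) = 9.100×10⁹ K⁴.

T ≈ 309 K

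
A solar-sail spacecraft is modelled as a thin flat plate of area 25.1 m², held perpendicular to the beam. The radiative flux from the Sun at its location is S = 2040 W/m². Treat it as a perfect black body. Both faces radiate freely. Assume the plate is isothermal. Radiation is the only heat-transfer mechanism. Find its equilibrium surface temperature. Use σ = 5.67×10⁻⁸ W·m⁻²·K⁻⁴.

At equilibrium, absorbed power = emitted power.
Absorbing cross-section = A = 25.10 m²; emitting surface = 2A = 50.20 m² (ratio 2).
S·A_cross = εσ·A_surf·T⁴  ⇒  T⁴ = S/(2σ).
T⁴ = 1.00·2040/(2·5.67×10⁻⁸) = 1.799×10¹⁰ K⁴.
T = (1.799×10¹⁰)^(1/4).

T ≈ 366 K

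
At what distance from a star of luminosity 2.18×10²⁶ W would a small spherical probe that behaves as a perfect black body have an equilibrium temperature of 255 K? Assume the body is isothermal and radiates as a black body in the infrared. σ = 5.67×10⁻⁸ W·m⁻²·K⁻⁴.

For an isothermal black-emitting sphere, (1−a)S·πr² = σ·4πr²·T⁴ ⇒ S = 4σT⁴/(1−a).
S = 4·5.67×10⁻⁸·(255)⁴/1.00 = 959.0 W/m².
Flux falls as S = L/(4πd²), so d = √(L/(4πS)) = √(2.18×10²⁶/(4π·959.0)).

d ≈ 1.34×10¹¹ m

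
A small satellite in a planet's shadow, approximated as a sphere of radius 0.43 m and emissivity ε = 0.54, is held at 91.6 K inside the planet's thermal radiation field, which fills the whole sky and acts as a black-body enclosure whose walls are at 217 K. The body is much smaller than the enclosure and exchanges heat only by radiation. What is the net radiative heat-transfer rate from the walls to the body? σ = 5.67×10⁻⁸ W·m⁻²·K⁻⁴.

P_net ≈ 153 W

For a small grey body in a large enclosure: P_net = εσA(T_body⁴ − T_wall⁴).
A = 4πr² = 2.324 m²; T_body⁴ − T_wall⁴ = 7.040×10⁷ − 2.217×10⁹ = -2.147×10⁹ K⁴.
|P_net| = 0.54·5.67×10⁻⁸·2.324·2.147×10⁹.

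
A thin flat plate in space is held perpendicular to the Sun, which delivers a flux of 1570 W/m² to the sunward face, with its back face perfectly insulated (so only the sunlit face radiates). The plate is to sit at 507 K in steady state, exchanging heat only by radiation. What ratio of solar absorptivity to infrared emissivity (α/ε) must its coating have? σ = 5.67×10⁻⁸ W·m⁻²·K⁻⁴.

α/ε ≈ 2.39

Balance: αS·A = εσ·1A·T⁴ ⇒ α/ε = σT⁴/S.
α/ε = 5.67×10⁻⁸·(507)⁴/1570 = 5.67×10⁻⁸·6.607×10¹⁰/1570.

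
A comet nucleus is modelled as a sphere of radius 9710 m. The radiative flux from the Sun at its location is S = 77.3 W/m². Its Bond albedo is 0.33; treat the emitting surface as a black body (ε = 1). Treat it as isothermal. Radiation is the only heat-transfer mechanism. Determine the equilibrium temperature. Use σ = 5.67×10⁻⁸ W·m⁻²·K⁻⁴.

At equilibrium, absorbed power = emitted power.
Absorbing cross-section = πr² = 2.962×10⁸ m²; emitting surface = 4πr² = 1.185×10⁹ m² (ratio 4).
(1−a)S·A_cross = εσ·A_surf·T⁴  ⇒  T⁴ = (1−a)S/(4σ).
T⁴ = 0.670·77.3/(4·5.67×10⁻⁸) = 2.284×10⁸ K⁴.
T = (2.284×10⁸)^(1/4).

T ≈ 123 K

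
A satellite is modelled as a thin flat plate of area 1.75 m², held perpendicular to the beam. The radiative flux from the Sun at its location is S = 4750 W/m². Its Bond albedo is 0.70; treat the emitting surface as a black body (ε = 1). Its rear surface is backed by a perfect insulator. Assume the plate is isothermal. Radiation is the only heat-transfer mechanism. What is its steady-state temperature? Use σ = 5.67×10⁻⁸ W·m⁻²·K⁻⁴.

T ≈ 398 K

At equilibrium, absorbed power = emitted power.
Absorbing cross-section = A = 1.750 m²; emitting surface = A = 1.750 m² (ratio 1).
(1−a)S·A_cross = εσ·A_surf·T⁴  ⇒  T⁴ = (1−a)S/(1σ).
T⁴ = 0.300·4750/(1·5.67×10⁻⁸) = 2.513×10¹⁰ K⁴.
T = (2.513×10¹⁰)^(1/4).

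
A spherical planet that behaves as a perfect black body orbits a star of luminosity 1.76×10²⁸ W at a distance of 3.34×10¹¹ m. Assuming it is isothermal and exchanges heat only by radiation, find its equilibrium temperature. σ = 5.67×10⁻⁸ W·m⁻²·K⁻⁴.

First find the stellar flux at distance d: S = L/(4πd²) = 1.76×10²⁸/(4π·(3.34×10¹¹)²) = 12550 W/m².
For an isothermal sphere, absorbed (1−a)S·πr² = emitted σ·4πr²·T⁴, so T⁴ = (1−a)S/(4σ).
T⁴ = 1.00·12550/(4·5.67×10⁻⁸) = 5.536×10¹⁰ K⁴.

T ≈ 485 K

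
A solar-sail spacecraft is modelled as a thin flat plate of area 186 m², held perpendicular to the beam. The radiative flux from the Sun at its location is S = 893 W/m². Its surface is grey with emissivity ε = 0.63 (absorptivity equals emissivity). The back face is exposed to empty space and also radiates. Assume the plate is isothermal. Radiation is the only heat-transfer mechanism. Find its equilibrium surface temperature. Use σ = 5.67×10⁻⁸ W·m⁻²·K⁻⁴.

At equilibrium, absorbed power = emitted power.
Absorbing cross-section = A = 186.0 m²; emitting surface = 2A = 372.0 m² (ratio 2).
εS·A_cross = εσ·A_surf·T⁴  ⇒  T⁴ = S/(2σ)   (ε cancels).
T⁴ = 893/(2·5.67×10⁻⁸) = 7.875×10⁹ K⁴.
T = (7.875×10⁹)^(1/4).

T ≈ 298 K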